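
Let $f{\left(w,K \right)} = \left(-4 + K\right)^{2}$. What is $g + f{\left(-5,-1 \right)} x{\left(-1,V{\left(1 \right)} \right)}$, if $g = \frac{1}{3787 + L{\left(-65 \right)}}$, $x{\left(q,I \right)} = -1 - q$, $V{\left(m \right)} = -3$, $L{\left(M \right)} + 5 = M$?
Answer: $\frac{1}{3717} \approx 0.00026903$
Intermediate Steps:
$L{\left(M \right)} = -5 + M$
$g = \frac{1}{3717}$ ($g = \frac{1}{3787 - 70} = \frac{1}{3717} \approx 0.00026903$)
$g + f{\left(-5,-1 \right)} x{\left(-1,V{\left(1 \right)} \right)} = \frac{1}{3717} + \left(-4 - 1\right)^{2} \left(-1 - -1\right) = \frac{1}{3717} + \left(-5\right)^{2} \left(-1 + 1\right) = \frac{1}{3717} + 25 \cdot 0 = \frac{1}{3717} + 0 = \frac{1}{3717}$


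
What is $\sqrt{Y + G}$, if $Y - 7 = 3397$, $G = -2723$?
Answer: $\sqrt{681} \approx 26.096$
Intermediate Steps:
$Y = 3404$ ($Y = 7 + 3397 = 3404$)
$\sqrt{Y + G} = \sqrt{3404 - 2723} = \sqrt{681}$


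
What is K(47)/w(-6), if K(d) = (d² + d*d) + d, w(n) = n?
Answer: -4465/6 ≈ -744.17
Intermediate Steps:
K(d) = d + 2*d² (K(d) = (d² + d²) + d = 2*d² + d = d + 2*d²)
K(47)/w(-6) = (47*(1 + 2*47))/(-6) = (47*(1 + 94))*(-⅙) = (47*95)*(-⅙) = 4465*(-⅙) = -4465/6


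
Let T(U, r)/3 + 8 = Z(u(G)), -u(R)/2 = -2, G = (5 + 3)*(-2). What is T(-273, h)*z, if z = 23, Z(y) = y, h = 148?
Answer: -276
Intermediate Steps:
G = -16 (G = 8*(-2) = -16)
u(R) = 4 (u(R) = -2*(-2) = 4)
T(U, r) = -12 (T(U, r) = -24 + 3*4 = -24 + 12 = -12)
T(-273, h)*z = -12*23 = -276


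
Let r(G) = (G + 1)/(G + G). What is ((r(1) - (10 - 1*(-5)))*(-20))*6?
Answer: 1680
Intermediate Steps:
r(G) = (1 + G)/(2*G) (r(G) = (1 + G)/((2*G)) = (1 + G)*(1/(2*G)) = (1 + G)/(2*G))
((r(1) - (10 - 1*(-5)))*(-20))*6 = (((½)*(1 + 1)/1 - (10 - 1*(-5)))*(-20))*6 = (((½)*1*2 - (10 + 5))*(-20))*6 = ((1 - 1*15)*(-20))*6 = ((1 - 15)*(-20))*6 = -14*(-20)*6 = 280*6 = 1680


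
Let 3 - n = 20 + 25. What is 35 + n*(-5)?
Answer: 245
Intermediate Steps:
n = -42 (n = 3 - (20 + 25) = 3 - 1*45 = 3 - 45 = -42)
35 + n*(-5) = 35 - 42*(-5) = 35 + 210 = 245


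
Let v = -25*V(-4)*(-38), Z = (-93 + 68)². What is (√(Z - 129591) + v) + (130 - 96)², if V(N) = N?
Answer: -2644 + I*√128966 ≈ -2644.0 + 359.12*I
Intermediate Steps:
Z = 625 (Z = (-25)² = 625)
v = -3800 (v = -25*(-4)*(-38) = 100*(-38) = -3800)
(√(Z - 129591) + v) + (130 - 96)² = (√(625 - 129591) - 3800) + (130 - 96)² = (√(-128966) - 3800) + 34² = (I*√128966 - 3800) + 1156 = (-3800 + I*√128966) + 1156 = -2644 + I*√128966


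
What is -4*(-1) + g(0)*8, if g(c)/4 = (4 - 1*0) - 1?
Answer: 100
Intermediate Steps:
g(c) = 12 (g(c) = 4*((4 - 1*0) - 1) = 4*((4 + 0) - 1) = 4*(4 - 1) = 4*3 = 12)
-4*(-1) + g(0)*8 = -4*(-1) + 12*8 = 4 + 96 = 100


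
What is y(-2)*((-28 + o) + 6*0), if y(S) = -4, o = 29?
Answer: -4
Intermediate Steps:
y(-2)*((-28 + o) + 6*0) = -4*((-28 + 29) + 6*0) = -4*(1 + 0) = -4*1 = -4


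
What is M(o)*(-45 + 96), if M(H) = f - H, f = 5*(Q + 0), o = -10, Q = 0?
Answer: 510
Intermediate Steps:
f = 0 (f = 5*(0 + 0) = 5*0 = 0)
M(H) = -H (M(H) = 0 - H = -H)
M(o)*(-45 + 96) = (-1*(-10))*(-45 + 96) = 10*51 = 510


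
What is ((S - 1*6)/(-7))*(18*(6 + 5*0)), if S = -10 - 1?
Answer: 1836/7 ≈ 262.29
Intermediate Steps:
S = -11
((S - 1*6)/(-7))*(18*(6 + 5*0)) = ((-11 - 1*6)/(-7))*(18*(6 + 5*0)) = (-(-11 - 6)/7)*(18*(6 + 0)) = (-⅐*(-17))*(18*6) = (17/7)*108 = 1836/7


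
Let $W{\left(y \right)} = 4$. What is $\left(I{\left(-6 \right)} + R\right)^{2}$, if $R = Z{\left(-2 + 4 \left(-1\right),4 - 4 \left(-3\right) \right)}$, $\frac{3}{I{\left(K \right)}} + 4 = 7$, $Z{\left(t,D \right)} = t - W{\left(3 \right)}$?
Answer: $81$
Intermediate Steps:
$Z{\left(t,D \right)} = -4 + t$ ($Z{\left(t,D \right)} = t - 4 = -4 + t$)
$I{\left(K \right)} = 1$ ($I{\left(K \right)} = \frac{3}{-4 + 7} = \frac{3}{3} = 3 \cdot \frac{1}{3} = 1$)
$R = -10$ ($R = -4 + \left(-2 + 4 \left(-1\right)\right) = -4 - 6 = -10$)
$\left(I{\left(-6 \right)} + R\right)^{2} = \left(1 - 10\right)^{2} = \left(-9\right)^{2} = 81$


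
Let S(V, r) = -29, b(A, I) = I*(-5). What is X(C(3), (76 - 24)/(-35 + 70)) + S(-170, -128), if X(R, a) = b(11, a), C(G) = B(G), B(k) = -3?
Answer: -255/7 ≈ -36.429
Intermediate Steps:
b(A, I) = -5*I
C(G) = -3
X(R, a) = -5*a
X(C(3), (76 - 24)/(-35 + 70)) + S(-170, -128) = -5*(76 - 24)/(-35 + 70) - 29 = -260/35 - 29 = -5*52/35 - 29 = -52/7 - 29 = -255/7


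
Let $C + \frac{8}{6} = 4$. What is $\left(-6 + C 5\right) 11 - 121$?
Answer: $- \frac{121}{3} \approx -40.333$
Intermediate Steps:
$C = \frac{8}{3}$ ($C = - \frac{4}{3} + 4 = \frac{8}{3} \approx 2.6667$)
$\left(-6 + C 5\right) 11 - 121 = \left(-6 + \frac{8}{3} \cdot 5\right) 11 - 121 = \left(-6 + \frac{40}{3}\right) 11 - 121 = \frac{22}{3} \cdot 11 - 121 = \frac{242}{3} - 121 = - \frac{121}{3}$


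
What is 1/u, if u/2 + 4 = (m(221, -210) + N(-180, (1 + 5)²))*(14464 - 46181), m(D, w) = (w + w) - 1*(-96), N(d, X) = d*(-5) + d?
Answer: -1/25119872 ≈ -3.9809e-8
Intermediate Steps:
N(d, X) = -4*d (N(d, X) = -5*d + d = -4*d)
m(D, w) = 96 + 2*w (m(D, w) = 2*w + 96 = 96 + 2*w)
u = -25119872 (u = -8 + 2*(((96 + 2*(-210)) - 4*(-180))*(14464 - 46181)) = -8 + 2*(((96 - 420) + 720)*(-31717)) = -8 + 2*((-324 + 720)*(-31717)) = -8 + 2*(396*(-31717)) = -8 + 2*(-12559932) = -8 - 25119864 = -25119872)
1/u = 1/(-25119872) = -1/25119872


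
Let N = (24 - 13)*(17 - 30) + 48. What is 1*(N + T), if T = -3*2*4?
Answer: -119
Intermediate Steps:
T = -24 (T = -6*4 = -24)
N = -95 (N = 11*(-13) + 48 = -143 + 48 = -95)
1*(N + T) = 1*(-95 - 24) = 1*(-119) = -119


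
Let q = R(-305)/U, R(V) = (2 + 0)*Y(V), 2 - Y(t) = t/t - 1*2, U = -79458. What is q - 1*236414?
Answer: -3130830603/13243 ≈ -2.3641e+5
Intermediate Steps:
Y(t) = 3 (Y(t) = 2 - (t/t - 1*2) = 2 - (1 - 2) = 2 - 1*(-1) = 2 + 1 = 3)
R(V) = 6 (R(V) = (2 + 0)*3 = 2*3 = 6)
q = -1/13243 (q = 6/(-79458) = 6*(-1/79458) = -1/13243 ≈ -7.5512e-5)
q - 1*236414 = -1/13243 - 1*236414 = -1/13243 - 236414 = -3130830603/13243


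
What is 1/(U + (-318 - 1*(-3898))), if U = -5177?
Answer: -1/1597 ≈ -0.00062617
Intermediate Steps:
1/(U + (-318 - 1*(-3898))) = 1/(-5177 + (-318 - 1*(-3898))) = 1/(-5177 + (-318 + 3898)) = 1/(-5177 + 3580) = 1/(-1597) = -1/1597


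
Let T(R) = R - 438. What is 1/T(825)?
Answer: 1/387 ≈ 0.0025840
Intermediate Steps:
T(R) = -438 + R
1/T(825) = 1/(-438 + 825) = 1/387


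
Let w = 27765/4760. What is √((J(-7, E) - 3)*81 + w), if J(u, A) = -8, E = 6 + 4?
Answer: 3*I*√22284178/476 ≈ 29.752*I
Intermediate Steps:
E = 10
w = 5553/952 (w = 27765*(1/4760) = 5553/952 ≈ 5.8330)
√((J(-7, E) - 3)*81 + w) = √((-8 - 3)*81 + 5553/952) = √(-11*81 + 5553/952) = √(-891 + 5553/952) = √(-842679/952) = 3*I*√22284178/476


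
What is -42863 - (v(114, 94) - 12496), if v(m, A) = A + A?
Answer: -30555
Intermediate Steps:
v(m, A) = 2*A
-42863 - (v(114, 94) - 12496) = -42863 - (2*94 - 12496) = -42863 - (188 - 12496) = -42863 - 1*(-12308) = -42863 + 12308 = -30555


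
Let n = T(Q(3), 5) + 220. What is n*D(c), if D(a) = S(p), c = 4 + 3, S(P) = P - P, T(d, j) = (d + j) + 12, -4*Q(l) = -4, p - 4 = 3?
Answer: 0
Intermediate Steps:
p = 7 (p = 4 + 3 = 7)
Q(l) = 1 (Q(l) = -¼*(-4) = 1)
T(d, j) = 12 + d + j
S(P) = 0
c = 7
D(a) = 0
n = 238 (n = (12 + 1 + 5) + 220 = 18 + 220 = 238)
n*D(c) = 238*0 = 0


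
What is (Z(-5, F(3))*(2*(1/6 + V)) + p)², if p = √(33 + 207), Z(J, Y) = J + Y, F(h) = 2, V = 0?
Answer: 241 - 8*√15 ≈ 210.02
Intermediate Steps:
p = 4*√15 (p = √240 = 4*√15 ≈ 15.492)
(Z(-5, F(3))*(2*(1/6 + V)) + p)² = ((-5 + 2)*(2*(1/6 + 0)) + 4*√15)² = (-6*(⅙ + 0) + 4*√15)² = (-6/6 + 4*√15)² = (-3*⅓ + 4*√15)² = (-1 + 4*√15)²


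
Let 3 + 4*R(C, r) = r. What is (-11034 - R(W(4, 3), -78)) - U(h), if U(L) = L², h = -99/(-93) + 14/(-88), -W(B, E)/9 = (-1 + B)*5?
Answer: -20492563045/1860496 ≈ -11015.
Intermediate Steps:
W(B, E) = 45 - 45*B (W(B, E) = -9*(-1 + B)*5 = -9*(-5 + 5*B) = 45 - 45*B)
R(C, r) = -¾ + r/4
h = 1235/1364 (h = -99*(-1/93) + 14*(-1/88) = 33/31 - 7/44 = 1235/1364 ≈ 0.90543)
(-11034 - R(W(4, 3), -78)) - U(h) = (-11034 - (-¾ + (¼)*(-78))) - (1235/1364)² = (-11034 - (-¾ - 39/2)) - 1*1525225/1860496 = (-11034 - 1*(-81/4)) - 1525225/1860496 = (-11034 + 81/4) - 1525225/1860496 = -44055/4 - 1525225/1860496 = -20492563045/1860496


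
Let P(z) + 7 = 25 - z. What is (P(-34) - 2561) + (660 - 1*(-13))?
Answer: -1836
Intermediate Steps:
P(z) = 18 - z (P(z) = -7 + (25 - z) = 18 - z)
(P(-34) - 2561) + (660 - 1*(-13)) = ((18 - 1*(-34)) - 2561) + (660 - 1*(-13)) = ((18 + 34) - 2561) + (660 + 13) = (52 - 2561) + 673 = -2509 + 673 = -1836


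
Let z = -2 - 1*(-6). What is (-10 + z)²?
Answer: 36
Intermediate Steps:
z = 4 (z = -2 + 6 = 4)
(-10 + z)² = (-10 + 4)² = (-6)² = 36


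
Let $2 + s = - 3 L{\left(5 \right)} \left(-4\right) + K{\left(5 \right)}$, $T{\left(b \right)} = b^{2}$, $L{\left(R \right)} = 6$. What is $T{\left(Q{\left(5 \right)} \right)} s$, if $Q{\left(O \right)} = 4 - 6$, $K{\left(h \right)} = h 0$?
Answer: $280$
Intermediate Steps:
$K{\left(h \right)} = 0$
$Q{\left(O \right)} = -2$ ($Q{\left(O \right)} = 4 - 6 = -2$)
$s = 70$ ($s = -2 + \left(\left(-3\right) 6 \left(-4\right) + 0\right) = -2 + \left(\left(-18\right) \left(-4\right) + 0\right) = -2 + \left(72 + 0\right) = -2 + 72 = 70$)
$T{\left(Q{\left(5 \right)} \right)} s = \left(-2\right)^{2} \cdot 70 = 4 \cdot 70 = 280$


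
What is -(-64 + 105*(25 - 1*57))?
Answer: 3424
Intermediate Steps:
-(-64 + 105*(25 - 1*57)) = -(-64 + 105*(25 - 57)) = -(-64 + 105*(-32)) = -(-64 - 3360) = -1*(-3424) = 3424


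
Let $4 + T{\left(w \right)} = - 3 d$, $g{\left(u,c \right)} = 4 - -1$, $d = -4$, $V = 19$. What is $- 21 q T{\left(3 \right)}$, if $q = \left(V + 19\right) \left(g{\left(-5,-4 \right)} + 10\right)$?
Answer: $-95760$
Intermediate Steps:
$g{\left(u,c \right)} = 5$ ($g{\left(u,c \right)} = 4 + 1 = 5$)
$T{\left(w \right)} = 8$ ($T{\left(w \right)} = -4 - -12 = -4 + 12 = 8$)
$q = 570$ ($q = \left(19 + 19\right) \left(5 + 10\right) = 38 \cdot 15 = 570$)
$- 21 q T{\left(3 \right)} = \left(-21\right) 570 \cdot 8 = \left(-11970\right) 8 = -95760$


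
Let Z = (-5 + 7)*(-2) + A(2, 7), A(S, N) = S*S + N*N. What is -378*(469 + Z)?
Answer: -195804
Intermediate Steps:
A(S, N) = N**2 + S**2 (A(S, N) = S**2 + N**2 = N**2 + S**2)
Z = 49 (Z = (-5 + 7)*(-2) + (7**2 + 2**2) = 2*(-2) + (49 + 4) = -4 + 53 = 49)
-378*(469 + Z) = -378*(469 + 49) = -378*518 = -195804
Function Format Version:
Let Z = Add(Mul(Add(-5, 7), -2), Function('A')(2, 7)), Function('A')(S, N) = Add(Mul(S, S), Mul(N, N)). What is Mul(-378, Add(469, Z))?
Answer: -195804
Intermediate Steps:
Function('A')(S, N) = Add(Pow(N, 2), Pow(S, 2)) (Function('A')(S, N) = Add(Pow(S, 2), Pow(N, 2)) = Add(Pow(N, 2), Pow(S, 2)))
Z = 49 (Z = Add(Mul(Add(-5, 7), -2), Add(Pow(7, 2), Pow(2, 2))) = Add(Mul(2, -2), Add(49, 4)) = Add(-4, 53) = 49)
Mul(-378, Add(469, Z)) = Mul(-378, Add(469, 49)) = Mul(-378, 518) = -195804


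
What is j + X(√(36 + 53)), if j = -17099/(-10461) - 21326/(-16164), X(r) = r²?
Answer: 2591438713/28181934 ≈ 91.954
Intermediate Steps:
j = 83246587/28181934 (j = -17099*(-1/10461) - 21326*(-1/16164) = 17099/10461 + 10663/8082 = 83246587/28181934 ≈ 2.9539)
j + X(√(36 + 53)) = 83246587/28181934 + (√(36 + 53))² = 83246587/28181934 + (√89)² = 83246587/28181934 + 89 = 2591438713/28181934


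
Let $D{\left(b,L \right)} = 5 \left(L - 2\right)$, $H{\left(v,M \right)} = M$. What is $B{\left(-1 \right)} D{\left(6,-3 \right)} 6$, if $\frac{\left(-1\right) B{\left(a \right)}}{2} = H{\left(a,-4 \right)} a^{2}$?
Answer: $-1200$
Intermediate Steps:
$D{\left(b,L \right)} = -10 + 5 L$ ($D{\left(b,L \right)} = 5 \left(-2 + L\right) = -10 + 5 L$)
$B{\left(a \right)} = 8 a^{2}$ ($B{\left(a \right)} = - 2 \left(- 4 a^{2}\right) = 8 a^{2}$)
$B{\left(-1 \right)} D{\left(6,-3 \right)} 6 = 8 \left(-1\right)^{2} \left(-10 + 5 \left(-3\right)\right) 6 = 8 \cdot 1 \left(-10 - 15\right) 6 = 8 \left(-25\right) 6 = \left(-200\right) 6 = -1200$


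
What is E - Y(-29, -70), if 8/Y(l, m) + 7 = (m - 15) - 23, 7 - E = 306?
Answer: -34377/115 ≈ -298.93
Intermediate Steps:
E = -299 (E = 7 - 1*306 = 7 - 306 = -299)
Y(l, m) = 8/(-45 + m) (Y(l, m) = 8/(-7 + ((m - 15) - 23)) = 8/(-7 + ((-15 + m) - 23)) = 8/(-7 + (-38 + m)) = 8/(-45 + m))
E - Y(-29, -70) = -299 - 8/(-45 - 70) = -299 - 8/(-115) = -299 - 8*(-1)/115 = -299 - 1*(-8/115) = -299 + 8/115 = -34377/115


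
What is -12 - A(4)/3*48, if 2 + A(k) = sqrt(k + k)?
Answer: 20 - 32*sqrt(2) ≈ -25.255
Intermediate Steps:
A(k) = -2 + sqrt(2)*sqrt(k) (A(k) = -2 + sqrt(k + k) = -2 + sqrt(2*k) = -2 + sqrt(2)*sqrt(k))
-12 - A(4)/3*48 = -12 - (-2 + sqrt(2)*sqrt(4))/3*48 = -12 - (-2 + sqrt(2)*2)/3*48 = -12 - (-2 + 2*sqrt(2))/3*48 = -12 - (-2/3 + 2*sqrt(2)/3)*48 = -12 + (2/3 - 2*sqrt(2)/3)*48 = -12 + (32 - 32*sqrt(2)) = 20 - 32*sqrt(2)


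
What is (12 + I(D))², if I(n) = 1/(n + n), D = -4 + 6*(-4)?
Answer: 450241/3136 ≈ 143.57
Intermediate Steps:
D = -28 (D = -4 - 24 = -28)
I(n) = 1/(2*n)
(12 + I(D))² = (12 + (½)/(-28))² = (12 + (½)*(-1/28))² = (12 - 1/56)² = (671/56)² = 450241/3136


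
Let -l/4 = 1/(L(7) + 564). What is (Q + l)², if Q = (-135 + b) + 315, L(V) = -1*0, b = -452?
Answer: 1470952609/19881 ≈ 73988.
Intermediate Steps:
L(V) = 0
Q = -272 (Q = (-135 - 452) + 315 = -587 + 315 = -272)
l = -1/141 (l = -4/(0 + 564) = -4/564 = -4*1/564 = -1/141 ≈ -0.0070922)
(Q + l)² = (-272 - 1/141)² = (-38353/141)² = 1470952609/19881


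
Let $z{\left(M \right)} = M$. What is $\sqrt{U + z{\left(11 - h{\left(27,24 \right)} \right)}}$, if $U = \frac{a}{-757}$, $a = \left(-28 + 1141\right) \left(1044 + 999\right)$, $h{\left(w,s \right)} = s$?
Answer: $\frac{10 i \sqrt{17287609}}{757} \approx 54.925 i$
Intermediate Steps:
$a = 2273859$ ($a = 1113 \cdot 2043 = 2273859$)
$U = - \frac{2273859}{757}$ ($U = \frac{1}{-757} \cdot 2273859 = \left(- \frac{1}{757}\right) 2273859 = - \frac{2273859}{757} \approx -3003.8$)
$\sqrt{U + z{\left(11 - h{\left(27,24 \right)} \right)}} = \sqrt{- \frac{2273859}{757} + \left(11 - 24\right)} = \sqrt{- \frac{2273859}{757} - 13} = \sqrt{- \frac{2283700}{757}} = \frac{10 i \sqrt{17287609}}{757}$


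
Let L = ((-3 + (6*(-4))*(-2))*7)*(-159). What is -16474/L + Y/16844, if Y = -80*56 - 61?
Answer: 50052071/843631740 ≈ 0.059329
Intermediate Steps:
Y = -4541 (Y = -4480 - 61 = -4541)
L = -50085 (L = ((-3 - 24*(-2))*7)*(-159) = ((-3 + 48)*7)*(-159) = (45*7)*(-159) = 315*(-159) = -50085)
-16474/L + Y/16844 = -16474/(-50085) - 4541/16844 = -16474*(-1/50085) - 4541*1/16844 = 16474/50085 - 4541/16844 = 50052071/843631740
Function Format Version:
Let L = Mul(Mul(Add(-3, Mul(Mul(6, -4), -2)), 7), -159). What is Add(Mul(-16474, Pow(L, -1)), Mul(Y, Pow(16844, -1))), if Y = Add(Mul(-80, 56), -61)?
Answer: Rational(50052071, 843631740) ≈ 0.059329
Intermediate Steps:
Y = -4541 (Y = Add(-4480, -61) = -4541)
L = -50085 (L = Mul(Mul(Add(-3, Mul(-24, -2)), 7), -159) = Mul(Mul(Add(-3, 48), 7), -159) = Mul(Mul(45, 7), -159) = Mul(315, -159) = -50085)
Add(Mul(-16474, Pow(L, -1)), Mul(Y, Pow(16844, -1))) = Add(Mul(-16474, Pow(-50085, -1)), Mul(-4541, Pow(16844, -1))) = Add(Mul(-16474, Rational(-1, 50085)), Mul(-4541, Rational(1, 16844))) = Add(Rational(16474, 50085), Rational(-4541, 16844)) = Rational(50052071, 843631740)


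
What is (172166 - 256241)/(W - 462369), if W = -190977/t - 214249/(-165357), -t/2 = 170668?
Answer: 949077223247880/5219412737823767 ≈ 0.18184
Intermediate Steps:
t = -341336 (t = -2*170668 = -341336)
W = 104710280453/56442296952 (W = -190977/(-341336) - 214249/(-165357) = -190977*(-1/341336) - 214249*(-1/165357) = 190977/341336 + 214249/165357 = 104710280453/56442296952 ≈ 1.8552)
(172166 - 256241)/(W - 462369) = (172166 - 256241)/(104710280453/56442296952 - 462369) = -84075/(-26097063689118835/56442296952) = -84075*(-56442296952/26097063689118835) = 949077223247880/5219412737823767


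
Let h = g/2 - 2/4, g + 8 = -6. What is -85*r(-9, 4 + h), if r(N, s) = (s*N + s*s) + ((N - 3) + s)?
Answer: -9605/4 ≈ -2401.3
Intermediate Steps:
g = -14 (g = -8 - 6 = -14)
h = -15/2 (h = -14/2 - 2/4 = -14*1/2 - 2*1/4 = -7 - 1/2 = -15/2 ≈ -7.5000)
r(N, s) = -3 + N + s + s**2 + N*s (r(N, s) = (N*s + s**2) + ((-3 + N) + s) = (s**2 + N*s) + (-3 + N + s) = -3 + N + s + s**2 + N*s)
-85*r(-9, 4 + h) = -85*(-3 - 9 + (4 - 15/2) + (4 - 15/2)**2 - 9*(4 - 15/2)) = -85*(-3 - 9 - 7/2 + (-7/2)**2 - 9*(-7/2)) = -85*(-3 - 9 - 7/2 + 49/4 + 63/2) = -85*113/4 = -9605/4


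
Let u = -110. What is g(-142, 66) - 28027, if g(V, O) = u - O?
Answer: -28203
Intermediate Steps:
g(V, O) = -110 - O
g(-142, 66) - 28027 = (-110 - 1*66) - 28027 = (-110 - 66) - 28027 = -176 - 28027 = -28203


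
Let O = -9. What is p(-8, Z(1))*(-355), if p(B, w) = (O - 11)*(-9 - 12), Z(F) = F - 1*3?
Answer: -149100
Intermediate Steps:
Z(F) = -3 + F (Z(F) = F - 3 = -3 + F)
p(B, w) = 420 (p(B, w) = (-9 - 11)*(-9 - 12) = -20*(-21) = 420)
p(-8, Z(1))*(-355) = 420*(-355) = -149100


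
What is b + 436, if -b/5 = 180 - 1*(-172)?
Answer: -1324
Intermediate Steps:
b = -1760 (b = -5*(180 - 1*(-172)) = -5*(180 + 172) = -5*352 = -1760)
b + 436 = -1760 + 436 = -1324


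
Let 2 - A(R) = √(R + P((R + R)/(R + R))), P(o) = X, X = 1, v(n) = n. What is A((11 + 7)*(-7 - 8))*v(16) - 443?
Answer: -411 - 16*I*√269 ≈ -411.0 - 262.42*I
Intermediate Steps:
P(o) = 1
A(R) = 2 - √(1 + R) (A(R) = 2 - √(R + 1) = 2 - √(1 + R))
A((11 + 7)*(-7 - 8))*v(16) - 443 = (2 - √(1 + (11 + 7)*(-7 - 8)))*16 - 443 = (2 - √(1 + 18*(-15)))*16 - 443 = (2 - √(1 - 270))*16 - 443 = (2 - √(-269))*16 - 443 = (2 - I*√269)*16 - 443 = (32 - 16*I*√269) - 443 = -411 - 16*I*√269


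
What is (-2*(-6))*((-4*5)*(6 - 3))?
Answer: -720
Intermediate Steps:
(-2*(-6))*((-4*5)*(6 - 3)) = 12*(-20*3) = 12*(-60) = -720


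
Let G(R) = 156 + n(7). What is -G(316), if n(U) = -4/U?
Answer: -1088/7 ≈ -155.43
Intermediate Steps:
G(R) = 1088/7 (G(R) = 156 - 4/7 = 1088/7)
-G(316) = -1*1088/7 = -1088/7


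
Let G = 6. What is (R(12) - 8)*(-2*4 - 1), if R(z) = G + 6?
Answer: -36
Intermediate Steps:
R(z) = 12 (R(z) = 6 + 6 = 12)
(R(12) - 8)*(-2*4 - 1) = (12 - 8)*(-2*4 - 1) = 4*(-8 - 1) = 4*(-9) = -36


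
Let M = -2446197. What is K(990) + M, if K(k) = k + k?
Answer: -2444217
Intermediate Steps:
K(k) = 2*k
K(990) + M = 2*990 - 2446197 = 1980 - 2446197 = -2444217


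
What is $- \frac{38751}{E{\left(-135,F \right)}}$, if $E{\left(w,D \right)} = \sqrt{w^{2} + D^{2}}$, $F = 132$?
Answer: $- \frac{12917 \sqrt{3961}}{3961} \approx -205.24$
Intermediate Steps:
$E{\left(w,D \right)} = \sqrt{D^{2} + w^{2}}$
$- \frac{38751}{E{\left(-135,F \right)}} = - \frac{38751}{\sqrt{132^{2} + \left(-135\right)^{2}}} = - \frac{38751}{\sqrt{17424 + 18225}} = - \frac{38751}{\sqrt{35649}} = - \frac{38751}{3 \sqrt{3961}} = - 38751 \frac{\sqrt{3961}}{11883} = - \frac{12917 \sqrt{3961}}{3961}$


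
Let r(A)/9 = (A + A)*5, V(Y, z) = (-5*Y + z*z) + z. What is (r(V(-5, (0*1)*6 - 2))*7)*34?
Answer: 578340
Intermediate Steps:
V(Y, z) = z + z² - 5*Y (V(Y, z) = (-5*Y + z²) + z = (z² - 5*Y) + z = z + z² - 5*Y)
r(A) = 90*A (r(A) = 9*((A + A)*5) = 9*((2*A)*5) = 9*(10*A) = 90*A)
(r(V(-5, (0*1)*6 - 2))*7)*34 = ((90*(((0*1)*6 - 2) + ((0*1)*6 - 2)² - 5*(-5)))*7)*34 = ((90*((0*6 - 2) + (0*6 - 2)² + 25))*7)*34 = ((90*((0 - 2) + (0 - 2)² + 25))*7)*34 = ((90*(-2 + (-2)² + 25))*7)*34 = ((90*(-2 + 4 + 25))*7)*34 = ((90*27)*7)*34 = (2430*7)*34 = 17010*34 = 578340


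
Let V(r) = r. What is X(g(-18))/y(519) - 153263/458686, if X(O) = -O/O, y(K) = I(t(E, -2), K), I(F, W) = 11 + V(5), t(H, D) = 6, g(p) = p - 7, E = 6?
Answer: -1455447/3669488 ≈ -0.39664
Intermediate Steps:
g(p) = -7 + p
I(F, W) = 16 (I(F, W) = 11 + 5 = 16)
y(K) = 16
X(O) = -1 (X(O) = -1*1 = -1)
X(g(-18))/y(519) - 153263/458686 = -1/16 - 153263/458686 = -1455447/3669488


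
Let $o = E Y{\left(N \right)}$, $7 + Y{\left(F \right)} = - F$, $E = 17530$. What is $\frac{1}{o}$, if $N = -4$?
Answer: $- \frac{1}{52590} \approx -1.9015 \cdot 10^{-5}$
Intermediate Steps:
$Y{\left(F \right)} = -7 - F$
$o = -52590$ ($o = 17530 \left(-7 - -4\right) = 17530 \left(-7 + 4\right) = 17530 \left(-3\right) = -52590$)
$\frac{1}{o} = \frac{1}{-52590} = - \frac{1}{52590}$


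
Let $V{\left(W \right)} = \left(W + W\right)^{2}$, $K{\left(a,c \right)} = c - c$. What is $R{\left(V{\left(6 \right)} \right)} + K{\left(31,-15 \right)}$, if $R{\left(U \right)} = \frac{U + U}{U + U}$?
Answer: $1$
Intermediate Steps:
$K{\left(a,c \right)} = 0$
$V{\left(W \right)} = 4 W^{2}$ ($V{\left(W \right)} = \left(2 W\right)^{2} = 4 W^{2}$)
$R{\left(U \right)} = 1$ ($R{\left(U \right)} = \frac{2 U}{2 U} = 2 U \frac{1}{2 U} = 1$)
$R{\left(V{\left(6 \right)} \right)} + K{\left(31,-15 \right)} = 1 + 0 = 1$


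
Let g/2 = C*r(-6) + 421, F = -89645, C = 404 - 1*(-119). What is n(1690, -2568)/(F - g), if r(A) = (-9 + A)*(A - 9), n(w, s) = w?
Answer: -1690/325837 ≈ -0.0051866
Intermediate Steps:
C = 523 (C = 404 + 119 = 523)
r(A) = (-9 + A)**2 (r(A) = (-9 + A)*(-9 + A) = (-9 + A)**2)
g = 236192 (g = 2*(523*(-9 - 6)**2 + 421) = 2*(523*(-15)**2 + 421) = 2*(523*225 + 421) = 2*(117675 + 421) = 2*118096 = 236192)
n(1690, -2568)/(F - g) = 1690/(-89645 - 1*236192) = 1690/(-89645 - 236192) = 1690/(-325837) = 1690*(-1/325837) = -1690/325837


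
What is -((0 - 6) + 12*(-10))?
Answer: 126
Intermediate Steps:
-((0 - 6) + 12*(-10)) = -(-6 - 120) = -1*(-126) = 126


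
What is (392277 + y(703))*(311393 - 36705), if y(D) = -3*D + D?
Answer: 107367573248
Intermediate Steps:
y(D) = -2*D
(392277 + y(703))*(311393 - 36705) = (392277 - 2*703)*(311393 - 36705) = (392277 - 1406)*274688 = 390871*274688 = 107367573248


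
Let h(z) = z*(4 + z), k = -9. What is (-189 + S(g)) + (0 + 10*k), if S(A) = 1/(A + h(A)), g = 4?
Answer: -10043/36 ≈ -278.97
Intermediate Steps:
S(A) = 1/(A + A*(4 + A))
(-189 + S(g)) + (0 + 10*k) = (-189 + 1/(4*(5 + 4))) + (0 + 10*(-9)) = (-189 + (¼)/9) + (0 - 90) = (-189 + (¼)*(⅑)) - 90 = (-189 + 1/36) - 90 = -6803/36 - 90 = -10043/36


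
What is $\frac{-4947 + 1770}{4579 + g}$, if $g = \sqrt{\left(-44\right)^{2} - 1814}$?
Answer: $- \frac{14547483}{20967119} + \frac{3177 \sqrt{122}}{20967119} \approx -0.69215$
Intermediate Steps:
$g = \sqrt{122}$ ($g = \sqrt{1936 - 1814} = \sqrt{122} \approx 11.045$)
$\frac{-4947 + 1770}{4579 + g} = \frac{-4947 + 1770}{4579 + \sqrt{122}} = - \frac{3177}{4579 + \sqrt{122}}$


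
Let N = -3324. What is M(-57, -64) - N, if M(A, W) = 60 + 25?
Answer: 3409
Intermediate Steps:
M(A, W) = 85
M(-57, -64) - N = 85 - 1*(-3324) = 85 + 3324 = 3409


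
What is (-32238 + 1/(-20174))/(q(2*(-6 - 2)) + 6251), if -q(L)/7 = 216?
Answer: -650369413/95604586 ≈ -6.8027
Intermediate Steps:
q(L) = -1512 (q(L) = -7*216 = -1512)
(-32238 + 1/(-20174))/(q(2*(-6 - 2)) + 6251) = (-32238 + 1/(-20174))/(-1512 + 6251) = (-32238 - 1/20174)/4739 = -650369413/20174*1/4739 = -650369413/95604586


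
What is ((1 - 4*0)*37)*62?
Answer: 2294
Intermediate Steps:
((1 - 4*0)*37)*62 = ((1 + 0)*37)*62 = (1*37)*62 = 37*62 = 2294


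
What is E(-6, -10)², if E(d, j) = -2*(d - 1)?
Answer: 196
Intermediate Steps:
E(d, j) = 2 - 2*d (E(d, j) = -2*(-1 + d) = 2 - 2*d)
E(-6, -10)² = (2 - 2*(-6))² = (2 + 12)² = 14² = 196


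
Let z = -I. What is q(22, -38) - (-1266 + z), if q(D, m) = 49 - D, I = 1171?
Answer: 2464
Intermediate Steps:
z = -1171 (z = -1*1171 = -1171)
q(22, -38) - (-1266 + z) = (49 - 1*22) - (-1266 - 1171) = (49 - 22) - 1*(-2437) = 27 + 2437 = 2464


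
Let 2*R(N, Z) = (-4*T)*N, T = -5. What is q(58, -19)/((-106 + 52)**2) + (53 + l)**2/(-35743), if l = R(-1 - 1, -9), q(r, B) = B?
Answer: -3854641/104226588 ≈ -0.036983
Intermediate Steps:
R(N, Z) = 10*N (R(N, Z) = ((-4*(-5))*N)/2 = (20*N)/2 = 10*N)
l = -20 (l = 10*(-1 - 1) = 10*(-2) = -20)
q(58, -19)/((-106 + 52)**2) + (53 + l)**2/(-35743) = -19/(-106 + 52)**2 + (53 - 20)**2/(-35743) = -19/((-54)**2) + 33**2*(-1/35743) = -19/2916 + 1089*(-1/35743) = -19*1/2916 - 1089/35743 = -19/2916 - 1089/35743 = -3854641/104226588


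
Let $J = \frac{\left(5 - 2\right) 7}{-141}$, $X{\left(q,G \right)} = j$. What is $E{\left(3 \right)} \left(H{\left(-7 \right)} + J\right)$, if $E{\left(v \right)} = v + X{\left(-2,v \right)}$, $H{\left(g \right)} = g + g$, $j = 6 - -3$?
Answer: $- \frac{7980}{47} \approx -169.79$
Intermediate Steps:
$j = 9$ ($j = 6 + 3 = 9$)
$X{\left(q,G \right)} = 9$
$J = - \frac{7}{47}$ ($J = 3 \cdot 7 \left(- \frac{1}{141}\right) = 21 \left(- \frac{1}{141}\right) = - \frac{7}{47} \approx -0.14894$)
$H{\left(g \right)} = 2 g$
$E{\left(v \right)} = 9 + v$ ($E{\left(v \right)} = v + 9 = 9 + v$)
$E{\left(3 \right)} \left(H{\left(-7 \right)} + J\right) = \left(9 + 3\right) \left(2 \left(-7\right) - \frac{7}{47}\right) = 12 \left(-14 - \frac{7}{47}\right) = 12 \left(- \frac{665}{47}\right) = - \frac{7980}{47}$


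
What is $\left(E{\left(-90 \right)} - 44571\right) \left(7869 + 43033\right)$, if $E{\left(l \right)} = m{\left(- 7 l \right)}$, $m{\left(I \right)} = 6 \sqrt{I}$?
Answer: $-2268753042 + 916236 \sqrt{70} \approx -2.2611 \cdot 10^{9}$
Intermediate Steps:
$E{\left(l \right)} = 6 \sqrt{7} \sqrt{- l}$ ($E{\left(l \right)} = 6 \sqrt{- 7 l} = 6 \sqrt{7} \sqrt{- l}$)
$\left(E{\left(-90 \right)} - 44571\right) \left(7869 + 43033\right) = \left(6 \sqrt{7} \sqrt{\left(-1\right) \left(-90\right)} - 44571\right) \left(7869 + 43033\right) = \left(6 \sqrt{7} \sqrt{90} - 44571\right) 50902 = \left(6 \sqrt{7} \cdot 3 \sqrt{10} - 44571\right) 50902 = \left(18 \sqrt{70} - 44571\right) 50902 = \left(-44571 + 18 \sqrt{70}\right) 50902 = -2268753042 + 916236 \sqrt{70}$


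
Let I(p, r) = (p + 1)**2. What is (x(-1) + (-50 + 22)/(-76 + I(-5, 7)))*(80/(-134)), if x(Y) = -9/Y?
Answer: -1136/201 ≈ -5.6517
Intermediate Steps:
I(p, r) = (1 + p)**2
(x(-1) + (-50 + 22)/(-76 + I(-5, 7)))*(80/(-134)) = (-9/(-1) + (-50 + 22)/(-76 + (1 - 5)**2))*(80/(-134)) = (-9*(-1) - 28/(-76 + (-4)**2))*(80*(-1/134)) = (9 - 28/(-76 + 16))*(-40/67) = (9 - 28/(-60))*(-40/67) = (9 - 28*(-1/60))*(-40/67) = (9 + 7/15)*(-40/67) = (142/15)*(-40/67) = -1136/201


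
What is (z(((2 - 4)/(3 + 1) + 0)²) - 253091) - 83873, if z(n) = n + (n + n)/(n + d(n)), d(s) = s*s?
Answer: -6739243/20 ≈ -3.3696e+5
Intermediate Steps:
d(s) = s²
z(n) = n + 2*n/(n + n²) (z(n) = n + (n + n)/(n + n²) = n + (2*n)/(n + n²) = n + 2*n/(n + n²))
(z(((2 - 4)/(3 + 1) + 0)²) - 253091) - 83873 = ((2 + ((2 - 4)/(3 + 1) + 0)² + (((2 - 4)/(3 + 1) + 0)²)²)/(1 + ((2 - 4)/(3 + 1) + 0)²) - 253091) - 83873 = ((2 + (-2/4 + 0)² + ((-2/4 + 0)²)²)/(1 + (-2/4 + 0)²) - 253091) - 83873 = ((2 + (-2*¼ + 0)² + ((-2*¼ + 0)²)²)/(1 + (-2*¼ + 0)²) - 253091) - 83873 = ((2 + (-½ + 0)² + ((-½ + 0)²)²)/(1 + (-½ + 0)²) - 253091) - 83873 = ((2 + (-½)² + ((-½)²)²)/(1 + (-½)²) - 253091) - 83873 = ((2 + ¼ + (¼)²)/(1 + ¼) - 253091) - 83873 = ((2 + ¼ + 1/16)/(5/4) - 253091) - 83873 = ((⅘)*(37/16) - 253091) - 83873 = (37/20 - 253091) - 83873 = -5061783/20 - 83873 = -6739243/20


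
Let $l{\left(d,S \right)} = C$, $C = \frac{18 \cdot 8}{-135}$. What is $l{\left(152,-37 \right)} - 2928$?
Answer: $- \frac{43936}{15} \approx -2929.1$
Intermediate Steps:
$C = - \frac{16}{15}$ ($C = 144 \left(- \frac{1}{135}\right) = - \frac{16}{15} \approx -1.0667$)
$l{\left(d,S \right)} = - \frac{16}{15}$
$l{\left(152,-37 \right)} - 2928 = - \frac{16}{15} - 2928 = - \frac{43936}{15}$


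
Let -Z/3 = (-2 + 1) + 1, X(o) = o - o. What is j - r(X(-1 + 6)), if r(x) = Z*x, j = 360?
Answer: 360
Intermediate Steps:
X(o) = 0
Z = 0 (Z = -3*((-2 + 1) + 1) = -3*(-1 + 1) = -3*0 = 0)
r(x) = 0 (r(x) = 0*x = 0)
j - r(X(-1 + 6)) = 360 - 1*0 = 360 + 0 = 360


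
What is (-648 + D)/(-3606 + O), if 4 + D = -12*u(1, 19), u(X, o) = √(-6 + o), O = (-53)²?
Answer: 652/797 + 12*√13/797 ≈ 0.87235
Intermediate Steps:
O = 2809
D = -4 - 12*√13 (D = -4 - 12*√(-6 + 19) = -4 - 12*√13 ≈ -47.267)
(-648 + D)/(-3606 + O) = (-648 + (-4 - 12*√13))/(-3606 + 2809) = (-652 - 12*√13)/(-797) = (-652 - 12*√13)*(-1/797) = 652/797 + 12*√13/797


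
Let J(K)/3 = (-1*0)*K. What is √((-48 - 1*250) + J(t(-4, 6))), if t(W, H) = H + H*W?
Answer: I*√298 ≈ 17.263*I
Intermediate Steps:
J(K) = 0 (J(K) = 3*((-1*0)*K) = 3*(0*K) = 3*0 = 0)
√((-48 - 1*250) + J(t(-4, 6))) = √((-48 - 1*250) + 0) = √((-48 - 250) + 0) = √(-298 + 0) = √(-298) = I*√298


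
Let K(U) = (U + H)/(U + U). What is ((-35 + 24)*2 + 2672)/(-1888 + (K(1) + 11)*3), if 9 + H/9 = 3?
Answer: -100/73 ≈ -1.3699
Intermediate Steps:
H = -54 (H = -81 + 9*3 = -81 + 27 = -54)
K(U) = (-54 + U)/(2*U) (K(U) = (U - 54)/(U + U) = (-54 + U)/((2*U)) = (-54 + U)*(1/(2*U)) = (-54 + U)/(2*U))
((-35 + 24)*2 + 2672)/(-1888 + (K(1) + 11)*3) = ((-35 + 24)*2 + 2672)/(-1888 + ((1/2)*(-54 + 1)/1 + 11)*3) = (-11*2 + 2672)/(-1888 + ((1/2)*1*(-53) + 11)*3) = (-22 + 2672)/(-1888 + (-53/2 + 11)*3) = 2650/(-1888 - 31/2*3) = 2650/(-1888 - 93/2) = 2650/(-3869/2) = 2650*(-2/3869) = -100/73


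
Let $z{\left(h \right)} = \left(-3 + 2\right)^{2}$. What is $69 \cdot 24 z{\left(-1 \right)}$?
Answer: $1656$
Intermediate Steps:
$z{\left(h \right)} = 1$ ($z{\left(h \right)} = \left(-1\right)^{2} = 1$)
$69 \cdot 24 z{\left(-1 \right)} = 69 \cdot 24 \cdot 1 = 1656 \cdot 1 = 1656$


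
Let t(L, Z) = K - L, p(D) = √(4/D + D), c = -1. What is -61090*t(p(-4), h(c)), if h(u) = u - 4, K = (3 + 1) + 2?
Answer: -366540 + 61090*I*√5 ≈ -3.6654e+5 + 1.366e+5*I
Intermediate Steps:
K = 6 (K = 4 + 2 = 6)
p(D) = √(D + 4/D)
h(u) = -4 + u
t(L, Z) = 6 - L
-61090*t(p(-4), h(c)) = -61090*(6 - √(-4 + 4/(-4))) = -61090*(6 - √(-4 + 4*(-¼))) = -61090*(6 - √(-4 - 1)) = -61090*(6 - √(-5)) = -61090*(6 - I*√5) = -366540 + 61090*I*√5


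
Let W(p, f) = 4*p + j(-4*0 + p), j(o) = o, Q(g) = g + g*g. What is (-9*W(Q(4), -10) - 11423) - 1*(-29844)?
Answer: 17521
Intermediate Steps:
Q(g) = g + g²
W(p, f) = 5*p (W(p, f) = 4*p + (-4*0 + p) = 4*p + (0 + p) = 4*p + p = 5*p)
(-9*W(Q(4), -10) - 11423) - 1*(-29844) = (-45*4*(1 + 4) - 11423) - 1*(-29844) = (-45*4*5 - 11423) + 29844 = (-45*20 - 11423) + 29844 = (-9*100 - 11423) + 29844 = (-900 - 11423) + 29844 = -12323 + 29844 = 17521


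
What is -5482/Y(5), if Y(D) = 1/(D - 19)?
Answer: 76748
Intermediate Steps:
Y(D) = 1/(-19 + D)
-5482/Y(5) = -5482/(1/(-19 + 5)) = -5482/(1/(-14)) = -5482/(-1/14) = -5482*(-14) = 76748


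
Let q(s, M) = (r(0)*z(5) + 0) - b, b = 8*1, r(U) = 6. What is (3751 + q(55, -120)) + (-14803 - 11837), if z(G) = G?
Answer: -22867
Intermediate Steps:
b = 8
q(s, M) = 22 (q(s, M) = (6*5 + 0) - 1*8 = (30 + 0) - 8 = 30 - 8 = 22)
(3751 + q(55, -120)) + (-14803 - 11837) = (3751 + 22) + (-14803 - 11837) = 3773 - 26640 = -22867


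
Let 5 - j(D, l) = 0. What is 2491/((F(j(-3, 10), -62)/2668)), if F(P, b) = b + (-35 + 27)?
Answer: -3322994/35 ≈ -94943.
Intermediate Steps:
j(D, l) = 5 (j(D, l) = 5 - 1*0 = 5 + 0 = 5)
F(P, b) = -8 + b (F(P, b) = b - 8 = -8 + b)
2491/((F(j(-3, 10), -62)/2668)) = 2491/(((-8 - 62)/2668)) = 2491/((-70*1/2668)) = 2491/(-35/1334) = 2491*(-1334/35) = -3322994/35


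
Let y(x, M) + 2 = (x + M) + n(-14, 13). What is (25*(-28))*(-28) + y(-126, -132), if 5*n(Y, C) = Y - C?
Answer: 96673/5 ≈ 19335.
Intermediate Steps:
n(Y, C) = -C/5 + Y/5 (n(Y, C) = (Y - C)/5 = -C/5 + Y/5)
y(x, M) = -37/5 + M + x (y(x, M) = -2 + ((x + M) + (-1/5*13 + (1/5)*(-14))) = -2 + ((M + x) + (-13/5 - 14/5)) = -2 + ((M + x) - 27/5) = -2 + (-27/5 + M + x) = -37/5 + M + x)
(25*(-28))*(-28) + y(-126, -132) = (25*(-28))*(-28) + (-37/5 - 132 - 126) = -700*(-28) - 1327/5 = 19600 - 1327/5 = 96673/5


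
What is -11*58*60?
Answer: -38280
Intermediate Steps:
-11*58*60 = -638*60 = -38280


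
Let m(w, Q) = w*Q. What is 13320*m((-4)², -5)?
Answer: -1065600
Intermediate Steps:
m(w, Q) = Q*w
13320*m((-4)², -5) = 13320*(-5*(-4)²) = 13320*(-5*16) = 13320*(-80) = -1065600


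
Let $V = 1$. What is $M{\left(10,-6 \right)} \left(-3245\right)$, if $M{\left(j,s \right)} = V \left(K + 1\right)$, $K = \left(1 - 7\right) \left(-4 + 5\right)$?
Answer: $16225$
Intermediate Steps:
$K = -6$ ($K = \left(1 - 7\right) 1 = \left(-6\right) 1 = -6$)
$M{\left(j,s \right)} = -5$ ($M{\left(j,s \right)} = 1 \left(-6 + 1\right) = 1 \left(-5\right) = -5$)
$M{\left(10,-6 \right)} \left(-3245\right) = \left(-5\right) \left(-3245\right) = 16225$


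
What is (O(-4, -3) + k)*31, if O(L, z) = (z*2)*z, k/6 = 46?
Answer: 9114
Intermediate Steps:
k = 276 (k = 6*46 = 276)
O(L, z) = 2*z² (O(L, z) = (2*z)*z = 2*z²)
(O(-4, -3) + k)*31 = (2*(-3)² + 276)*31 = (2*9 + 276)*31 = (18 + 276)*31 = 294*31 = 9114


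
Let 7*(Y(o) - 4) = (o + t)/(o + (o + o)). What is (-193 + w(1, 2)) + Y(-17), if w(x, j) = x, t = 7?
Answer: -67106/357 ≈ -187.97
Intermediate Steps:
Y(o) = 4 + (7 + o)/(21*o) (Y(o) = 4 + ((o + 7)/(o + (o + o)))/7 = 4 + ((7 + o)/(o + 2*o))/7 = 4 + ((7 + o)/((3*o)))/7 = 4 + ((7 + o)*(1/(3*o)))/7 = 4 + ((7 + o)/(3*o))/7 = 4 + (7 + o)/(21*o))
(-193 + w(1, 2)) + Y(-17) = (-193 + 1) + (1/21)*(7 + 85*(-17))/(-17) = -192 + (1/21)*(-1/17)*(7 - 1445) = -192 + (1/21)*(-1/17)*(-1438) = -192 + 1438/357 = -67106/357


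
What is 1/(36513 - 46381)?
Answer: -1/9868 ≈ -0.00010134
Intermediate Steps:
1/(36513 - 46381) = 1/(-9868) = -1/9868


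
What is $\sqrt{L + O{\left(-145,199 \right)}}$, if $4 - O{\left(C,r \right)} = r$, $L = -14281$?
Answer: $2 i \sqrt{3619} \approx 120.32 i$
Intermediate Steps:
$O{\left(C,r \right)} = 4 - r$
$\sqrt{L + O{\left(-145,199 \right)}} = \sqrt{-14281 + \left(4 - 199\right)} = \sqrt{-14281 - 195} = \sqrt{-14476} = 2 i \sqrt{3619}$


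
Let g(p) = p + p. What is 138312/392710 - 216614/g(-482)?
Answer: 21299954177/94643110 ≈ 225.06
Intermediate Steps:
g(p) = 2*p
138312/392710 - 216614/g(-482) = 138312/392710 - 216614/(2*(-482)) = 138312*(1/392710) - 216614/(-964) = 69156/196355 - 216614*(-1/964) = 69156/196355 + 108307/482 = 21299954177/94643110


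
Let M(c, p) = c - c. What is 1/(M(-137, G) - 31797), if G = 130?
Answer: -1/31797 ≈ -3.1449e-5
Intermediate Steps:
M(c, p) = 0
1/(M(-137, G) - 31797) = 1/(0 - 31797) = 1/(-31797) = -1/31797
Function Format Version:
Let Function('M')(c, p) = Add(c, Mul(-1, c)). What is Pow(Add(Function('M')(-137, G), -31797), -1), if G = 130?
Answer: Rational(-1, 31797) ≈ -3.1449e-5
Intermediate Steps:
Function('M')(c, p) = 0
Pow(Add(Function('M')(-137, G), -31797), -1) = Pow(Add(0, -31797), -1) = Pow(-31797, -1) = Rational(-1, 31797)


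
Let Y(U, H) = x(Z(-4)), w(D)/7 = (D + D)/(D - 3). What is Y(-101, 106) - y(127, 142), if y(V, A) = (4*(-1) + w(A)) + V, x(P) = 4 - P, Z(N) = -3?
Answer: -18112/139 ≈ -130.30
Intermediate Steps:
w(D) = 14*D/(-3 + D) (w(D) = 7*((D + D)/(D - 3)) = 7*((2*D)/(-3 + D)) = 7*(2*D/(-3 + D)) = 14*D/(-3 + D))
Y(U, H) = 7 (Y(U, H) = 4 - 1*(-3) = 4 + 3 = 7)
y(V, A) = -4 + V + 14*A/(-3 + A) (y(V, A) = (4*(-1) + 14*A/(-3 + A)) + V = (-4 + 14*A/(-3 + A)) + V = -4 + V + 14*A/(-3 + A))
Y(-101, 106) - y(127, 142) = 7 - (14*142 + (-4 + 127)*(-3 + 142))/(-3 + 142) = 7 - (1988 + 123*139)/139 = 7 - (1988 + 17097)/139 = 7 - 19085/139 = -18112/139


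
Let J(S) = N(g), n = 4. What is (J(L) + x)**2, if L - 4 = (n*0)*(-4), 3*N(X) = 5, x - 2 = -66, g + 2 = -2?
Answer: 34969/9 ≈ 3885.4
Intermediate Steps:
g = -4 (g = -2 - 2 = -4)
x = -64 (x = 2 - 66 = -64)
N(X) = 5/3 (N(X) = (1/3)*5 = 5/3)
L = 4 (L = 4 + (4*0)*(-4) = 4 + 0*(-4) = 4 + 0 = 4)
J(S) = 5/3
(J(L) + x)**2 = (5/3 - 64)**2 = (-187/3)**2 = 34969/9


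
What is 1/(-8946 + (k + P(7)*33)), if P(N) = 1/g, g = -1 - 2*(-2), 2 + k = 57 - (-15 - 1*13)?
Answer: -1/8852 ≈ -0.00011297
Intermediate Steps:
k = 83 (k = -2 + (57 - (-15 - 1*13)) = -2 + (57 - (-15 - 13)) = -2 + (57 - 1*(-28)) = -2 + (57 + 28) = -2 + 85 = 83)
g = 3 (g = -1 + 4 = 3)
P(N) = ⅓ (P(N) = 1/3 = ⅓)
1/(-8946 + (k + P(7)*33)) = 1/(-8946 + (83 + (⅓)*33)) = 1/(-8946 + (83 + 11)) = 1/(-8946 + 94) = 1/(-8852) = -1/8852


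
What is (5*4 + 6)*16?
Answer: 416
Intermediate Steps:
(5*4 + 6)*16 = (20 + 6)*16 = 26*16 = 416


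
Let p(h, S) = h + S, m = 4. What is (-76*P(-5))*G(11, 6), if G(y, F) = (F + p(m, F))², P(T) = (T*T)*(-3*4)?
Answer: 5836800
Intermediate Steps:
p(h, S) = S + h
P(T) = -12*T² (P(T) = T²*(-12) = -12*T²)
G(y, F) = (4 + 2*F)² (G(y, F) = (F + (F + 4))² = (F + (4 + F))² = (4 + 2*F)²)
(-76*P(-5))*G(11, 6) = (-(-912)*(-5)²)*(4*(2 + 6)²) = (-(-912)*25)*(4*8²) = (-76*(-300))*(4*64) = 22800*256 = 5836800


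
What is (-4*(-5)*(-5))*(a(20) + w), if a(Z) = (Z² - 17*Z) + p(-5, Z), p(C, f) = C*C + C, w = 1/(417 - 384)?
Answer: -264100/33 ≈ -8003.0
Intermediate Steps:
w = 1/33 ≈ 0.030303
p(C, f) = C + C² (p(C, f) = C² + C = C + C²)
a(Z) = 20 + Z² - 17*Z (a(Z) = (Z² - 17*Z) - 5*(1 - 5) = (Z² - 17*Z) - 5*(-4) = (Z² - 17*Z) + 20 = 20 + Z² - 17*Z)
(-4*(-5)*(-5))*(a(20) + w) = (-4*(-5)*(-5))*((20 + 20² - 17*20) + 1/33) = (20*(-5))*((20 + 400 - 340) + 1/33) = -100*(80 + 1/33) = -100*2641/33 = -264100/33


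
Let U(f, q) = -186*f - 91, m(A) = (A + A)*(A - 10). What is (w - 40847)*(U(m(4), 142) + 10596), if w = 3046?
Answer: -734586833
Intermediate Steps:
m(A) = 2*A*(-10 + A) (m(A) = (2*A)*(-10 + A) = 2*A*(-10 + A))
U(f, q) = -91 - 186*f
(w - 40847)*(U(m(4), 142) + 10596) = (3046 - 40847)*((-91 - 372*4*(-10 + 4)) + 10596) = -37801*((-91 - 372*4*(-6)) + 10596) = -37801*((-91 - 186*(-48)) + 10596) = -37801*((-91 + 8928) + 10596) = -37801*(8837 + 10596) = -37801*19433 = -734586833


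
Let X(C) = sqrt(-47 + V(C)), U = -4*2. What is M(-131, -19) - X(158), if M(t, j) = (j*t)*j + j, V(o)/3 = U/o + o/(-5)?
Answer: -47310 - I*sqrt(22148045)/395 ≈ -47310.0 - 11.914*I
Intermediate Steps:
U = -8
V(o) = -24/o - 3*o/5 (V(o) = 3*(-8/o + o/(-5)) = 3*(-8/o + o*(-1/5)) = 3*(-8/o - o/5) = -24/o - 3*o/5)
M(t, j) = j + t*j**2 (M(t, j) = t*j**2 + j = j + t*j**2)
X(C) = sqrt(-47 - 24/C - 3*C/5) (X(C) = sqrt(-47 + (-24/C - 3*C/5)) = sqrt(-47 - 24/C - 3*C/5))
M(-131, -19) - X(158) = -19*(1 - 19*(-131)) - sqrt(-1175 - 600/158 - 15*158)/5 = -19*(1 + 2489) - sqrt(-1175 - 600*1/158 - 2370)/5 = -19*2490 - sqrt(-1175 - 300/79 - 2370)/5 = -47310 - sqrt(-280355/79)/5 = -47310 - I*sqrt(22148045)/79/5 = -47310 - I*sqrt(22148045)/395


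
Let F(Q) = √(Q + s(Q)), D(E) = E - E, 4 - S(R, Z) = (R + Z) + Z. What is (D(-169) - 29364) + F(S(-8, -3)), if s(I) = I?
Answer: -29358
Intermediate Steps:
S(R, Z) = 4 - R - 2*Z (S(R, Z) = 4 - ((R + Z) + Z) = 4 - (R + 2*Z) = 4 + (-R - 2*Z) = 4 - R - 2*Z)
D(E) = 0
F(Q) = √2*√Q (F(Q) = √(Q + Q) = √(2*Q) = √2*√Q)
(D(-169) - 29364) + F(S(-8, -3)) = (0 - 29364) + √2*√(4 - 1*(-8) - 2*(-3)) = -29364 + √2*√(4 + 8 + 6) = -29364 + √2*√18 = -29364 + √2*(3*√2) = -29364 + 6 = -29358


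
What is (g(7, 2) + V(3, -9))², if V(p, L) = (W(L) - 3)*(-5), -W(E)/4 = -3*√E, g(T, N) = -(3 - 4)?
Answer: -32144 - 5760*I ≈ -32144.0 - 5760.0*I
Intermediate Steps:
g(T, N) = 1 (g(T, N) = -1*(-1) = 1)
W(E) = 12*√E (W(E) = -(-12)*√E = 12*√E)
V(p, L) = 15 - 60*√L (V(p, L) = (12*√L - 3)*(-5) = (-3 + 12*√L)*(-5) = 15 - 60*√L)
(g(7, 2) + V(3, -9))² = (1 + (15 - 180*I))² = (16 - 180*I)²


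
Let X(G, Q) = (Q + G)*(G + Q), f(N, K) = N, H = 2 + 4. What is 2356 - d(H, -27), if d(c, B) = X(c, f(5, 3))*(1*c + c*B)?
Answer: 21232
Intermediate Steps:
H = 6
X(G, Q) = (G + Q)² (X(G, Q) = (G + Q)*(G + Q) = (G + Q)²)
d(c, B) = (5 + c)²*(c + B*c) (d(c, B) = (c + 5)²*(1*c + c*B) = (5 + c)²*(c + B*c))
2356 - d(H, -27) = 2356 - 6*(5 + 6)²*(1 - 27) = 2356 - 6*11²*(-26) = 2356 - 6*121*(-26) = 2356 - 1*(-18876) = 2356 + 18876 = 21232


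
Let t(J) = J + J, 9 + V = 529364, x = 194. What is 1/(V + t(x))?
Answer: 1/529743 ≈ 1.8877e-6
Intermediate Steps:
V = 529355 (V = -9 + 529364 = 529355)
t(J) = 2*J
1/(V + t(x)) = 1/(529355 + 2*194) = 1/(529355 + 388) = 1/529743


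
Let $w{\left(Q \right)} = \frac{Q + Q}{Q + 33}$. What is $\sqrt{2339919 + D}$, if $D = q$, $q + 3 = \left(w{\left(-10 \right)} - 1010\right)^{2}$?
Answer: $\frac{4 \sqrt{111148629}}{23} \approx 1833.5$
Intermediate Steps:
$w{\left(Q \right)} = \frac{2 Q}{33 + Q}$
$q = \frac{540560913}{529}$ ($q = -3 + \left(2 \left(-10\right) \frac{1}{33 - 10} - 1010\right)^{2} = -3 + \left(2 \left(-10\right) \frac{1}{23} - 1010\right)^{2} = -3 + \left(- \frac{20}{23} - 1010\right)^{2} = -3 + \left(- \frac{23250}{23}\right)^{2} = -3 + \frac{540562500}{529} = \frac{540560913}{529} \approx 1.0219 \cdot 10^{6}$)
$D = \frac{540560913}{529} \approx 1.0219 \cdot 10^{6}$
$\sqrt{2339919 + D} = \sqrt{2339919 + \frac{540560913}{529}} = \sqrt{\frac{1778378064}{529}} = \frac{4 \sqrt{111148629}}{23}$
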